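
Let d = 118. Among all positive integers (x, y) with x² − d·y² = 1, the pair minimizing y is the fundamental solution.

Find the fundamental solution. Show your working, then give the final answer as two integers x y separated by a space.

√118 → a₀=10, period (1,6,3,2,10,2,3,6,1,20); ℓ=10 even so k=9
i=0: a=10 ⇒ p=10, q=1
…
i=3: a=3 ⇒ p=239, q=22
i=4: a=2 ⇒ p=554, q=51
i=5: a=10 ⇒ p=5779, q=532
i=6: a=2 ⇒ p=12112, q=1115
…
i=8: a=6 ⇒ p=264802, q=24377
i=9: a=1 ⇒ p=306917, q=28254
→ (306917, 28254).  Check: 306917²=94198044889, 118·28254²=94198044888, difference 1.

306917 28254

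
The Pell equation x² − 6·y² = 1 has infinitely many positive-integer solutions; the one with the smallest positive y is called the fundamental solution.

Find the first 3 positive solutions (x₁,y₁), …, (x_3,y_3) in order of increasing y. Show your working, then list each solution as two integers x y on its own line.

√6 = [2; 2,4, …], period ℓ=2 (even) → k=1
a_0=2:  p_0=2·1+0=2,  q_0=2·0+1=1
a_1=2:  p_1=2·2+1=5,  q_1=2·1+0=2
→ (5, 2).  Check: 5²=25, 6·2²=24, difference 1.
(5+2√6)^2 = 49 + 20√6
(5+2√6)^3 = 485 + 198√6

5 2
49 20
485 198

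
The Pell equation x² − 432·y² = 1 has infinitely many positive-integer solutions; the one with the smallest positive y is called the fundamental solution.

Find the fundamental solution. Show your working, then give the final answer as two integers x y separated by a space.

[20; 1,3,1,1,1,3,1,40] for √432; ℓ=8 ⇒ convergent index 7
step 0: (20, 1)  from 20·(1,0) + (0,1)
…
step 5: (291, 14)  from 1·(187,9) + (104,5)
step 6: (1060, 51)  from 3·(291,14) + (187,9)
step 7: (1351, 65)  from 1·(1060,51) + (291,14)
(x₁, y₁) = (1351, 65);  1351² − 432·65² = 1 ✓

1351 65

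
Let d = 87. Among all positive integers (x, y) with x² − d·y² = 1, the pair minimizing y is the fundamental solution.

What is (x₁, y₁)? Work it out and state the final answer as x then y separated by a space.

d=87: √d = [9; 3,18] (ℓ=2, even), read p_1/q_1
i=0: a=9 ⇒ p=9, q=1
i=1: a=3 ⇒ p=28, q=3
fundamental: x₁=28, y₁=3  (since 784 − 87·9 = 1)

28 3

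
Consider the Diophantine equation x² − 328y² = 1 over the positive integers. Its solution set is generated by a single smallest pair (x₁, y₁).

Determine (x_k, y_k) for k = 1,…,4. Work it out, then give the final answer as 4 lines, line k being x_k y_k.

163 9
53137 2934
17322499 956475
5647081537 311807916

d=328: √d = [18; 9,36] (ℓ=2, even), read p_1/q_1
k=0  a_k=18  p_k/q_k = 18/1
k=1  a_k=9  p_k/q_k = 163/9
(x₁, y₁) = (163, 9);  163² − 328·9² = 1 ✓
(163+9√328)^2 = 53137 + 2934√328
(163+9√328)^3 = 17322499 + 956475√328
(163+9√328)^4 = 5647081537 + 311807916√328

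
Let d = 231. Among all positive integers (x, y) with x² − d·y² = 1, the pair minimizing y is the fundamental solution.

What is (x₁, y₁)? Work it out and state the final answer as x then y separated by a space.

76 5

√231 → a₀=15, period (5,30); ℓ=2 even so k=1
a_0=15:  p_0=15·1+0=15,  q_0=15·0+1=1
a_1=5:  p_1=5·15+1=76,  q_1=5·1+0=5
→ (76, 5).  Check: 76²=5776, 231·5²=5775, difference 1.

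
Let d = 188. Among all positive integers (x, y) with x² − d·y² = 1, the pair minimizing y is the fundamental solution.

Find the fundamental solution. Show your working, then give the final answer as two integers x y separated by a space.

√188 → a₀=13, period (1,2,2,6,2,2,1,26); ℓ=8 even so k=7
step 0: (13, 1)  from 13·(1,0) + (0,1)
…
step 2: (41, 3)  from 2·(14,1) + (13,1)
…
step 6: (3277, 239)  from 2·(1330,97) + (617,45)
step 7: (4607, 336)  from 1·(3277,239) + (1330,97)
fundamental: x₁=4607, y₁=336  (since 21224449 − 188·112896 = 1)

4607 336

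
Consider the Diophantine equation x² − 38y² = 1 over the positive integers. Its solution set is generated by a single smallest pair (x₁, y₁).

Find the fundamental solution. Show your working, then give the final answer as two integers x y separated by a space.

d=38: √d = [6; 6,12] (ℓ=2, even), read p_1/q_1
i=0: a=6 ⇒ p=6, q=1
i=1: a=6 ⇒ p=37, q=6
fundamental: x₁=37, y₁=6  (since 1369 − 38·36 = 1)

37 6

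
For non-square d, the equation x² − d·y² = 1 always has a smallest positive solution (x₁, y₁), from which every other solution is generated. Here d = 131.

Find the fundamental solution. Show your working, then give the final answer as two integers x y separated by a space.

10610 927

[11; 2,4,11,4,2,22] for √131; ℓ=6 ⇒ convergent index 5
i=0: a=11 ⇒ p=11, q=1
i=1: a=2 ⇒ p=23, q=2
i=2: a=4 ⇒ p=103, q=9
i=3: a=11 ⇒ p=1156, q=101
i=4: a=4 ⇒ p=4727, q=413
i=5: a=2 ⇒ p=10610, q=927
→ (10610, 927).  Check: 10610²=112572100, 131·927²=112572099, difference 1.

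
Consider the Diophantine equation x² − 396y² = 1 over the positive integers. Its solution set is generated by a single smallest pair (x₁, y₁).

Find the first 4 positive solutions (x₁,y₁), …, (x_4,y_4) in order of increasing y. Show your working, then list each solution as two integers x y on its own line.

199 10
79201 3980
31521799 1584030
12545596801 630439960

√396 = [19; 1,8,1,38, …], period ℓ=4 (even) → k=3
step 0: (19, 1)  from 19·(1,0) + (0,1)
step 1: (20, 1)  from 1·(19,1) + (1,0)
step 2: (179, 9)  from 8·(20,1) + (19,1)
step 3: (199, 10)  from 1·(179,9) + (20,1)
→ (199, 10).  Check: 199²=39601, 396·10²=39600, difference 1.
(199+10√396)^2 = 79201 + 3980√396
(199+10√396)^3 = 31521799 + 1584030√396
(199+10√396)^4 = 12545596801 + 630439960√396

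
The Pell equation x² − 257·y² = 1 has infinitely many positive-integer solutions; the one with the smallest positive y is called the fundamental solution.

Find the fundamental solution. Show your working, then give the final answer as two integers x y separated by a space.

√257 → a₀=16, period (32); ℓ=1 odd so k=1
step 0: (16, 1)  from 16·(1,0) + (0,1)
step 1: (513, 32)  from 32·(16,1) + (1,0)
(x₁, y₁) = (513, 32);  513² − 257·32² = 1 ✓

513 32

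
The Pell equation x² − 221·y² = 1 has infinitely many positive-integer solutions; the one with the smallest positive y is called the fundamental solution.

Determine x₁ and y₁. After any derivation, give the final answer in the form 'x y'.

1665 112

√221 = [14; 1,6,2,6,1,28, …], period ℓ=6 (even) → k=5
i=0: a=14 ⇒ p=14, q=1
…
i=3: a=2 ⇒ p=223, q=15
i=4: a=6 ⇒ p=1442, q=97
i=5: a=1 ⇒ p=1665, q=112
fundamental: x₁=1665, y₁=112  (since 2772225 − 221·12544 = 1)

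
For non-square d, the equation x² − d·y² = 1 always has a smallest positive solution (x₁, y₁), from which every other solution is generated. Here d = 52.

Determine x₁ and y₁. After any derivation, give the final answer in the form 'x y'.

649 90

d=52: √d = [7; 4,1,2,1,4,14] (ℓ=6, even), read p_5/q_5
i=0: a=7 ⇒ p=7, q=1
i=1: a=4 ⇒ p=29, q=4
i=2: a=1 ⇒ p=36, q=5
…
i=4: a=1 ⇒ p=137, q=19
i=5: a=4 ⇒ p=649, q=90
(x₁, y₁) = (649, 90);  649² − 52·90² = 1 ✓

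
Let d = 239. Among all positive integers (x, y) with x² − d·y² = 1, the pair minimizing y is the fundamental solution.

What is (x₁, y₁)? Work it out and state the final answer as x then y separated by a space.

√239 → a₀=15, period (2,5,1,2,4,15,4,2,1,5,2,30); ℓ=12 even so k=11
i=0: a=15 ⇒ p=15, q=1
i=1: a=2 ⇒ p=31, q=2
…
i=3: a=1 ⇒ p=201, q=13
i=4: a=2 ⇒ p=572, q=37
i=5: a=4 ⇒ p=2489, q=161
i=6: a=15 ⇒ p=37907, q=2452
…
i=9: a=1 ⇒ p=500258, q=32359
i=10: a=5 ⇒ p=2847431, q=184185
i=11: a=2 ⇒ p=6195120, q=400729
→ (6195120, 400729).  Check: 6195120²=38379511814400, 239·400729²=38379511814399, difference 1.

6195120 400729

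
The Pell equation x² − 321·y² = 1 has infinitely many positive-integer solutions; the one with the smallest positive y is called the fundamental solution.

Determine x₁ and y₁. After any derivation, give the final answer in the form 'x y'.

√321 = [17; 1,10,1,34, …], period ℓ=4 (even) → k=3
i=0: a=17 ⇒ p=17, q=1
i=1: a=1 ⇒ p=18, q=1
i=2: a=10 ⇒ p=197, q=11
i=3: a=1 ⇒ p=215, q=12
→ (215, 12).  Check: 215²=46225, 321·12²=46224, difference 1.

215 12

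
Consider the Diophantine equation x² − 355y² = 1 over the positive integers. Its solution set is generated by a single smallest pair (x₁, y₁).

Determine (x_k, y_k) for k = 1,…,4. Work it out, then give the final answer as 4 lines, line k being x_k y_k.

954809 50676
1823320452961 96771801768
3481845556741524089 184797174548553948
6648994948371812427335041 352892010866963721270096

√355 = [18; 1,5,3,3,1,6,1,3,3,5,1,36, …], period ℓ=12 (even) → k=11
step 0: (18, 1)  from 18·(1,0) + (0,1)
…
step 4: (1187, 63)  from 3·(358,19) + (113,6)
…
step 10: (803418, 42641)  from 5·(151391,8035) + (46463,2466)
step 11: (954809, 50676)  from 1·(803418,42641) + (151391,8035)
(x₁, y₁) = (954809, 50676);  954809² − 355·50676² = 1 ✓
(954809+50676√355)^2 = 1823320452961 + 96771801768√355
(954809+50676√355)^3 = 3481845556741524089 + 184797174548553948√355
(954809+50676√355)^4 = 6648994948371812427335041 + 352892010866963721270096√355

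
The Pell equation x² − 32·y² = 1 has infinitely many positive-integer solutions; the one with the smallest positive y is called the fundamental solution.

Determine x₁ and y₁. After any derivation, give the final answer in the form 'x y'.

17 3

d=32: √d = [5; 1,1,1,10] (ℓ=4, even), read p_3/q_3
i=0: a=5 ⇒ p=5, q=1
i=1: a=1 ⇒ p=6, q=1
i=2: a=1 ⇒ p=11, q=2
i=3: a=1 ⇒ p=17, q=3
→ (17, 3).  Check: 17²=289, 32·3²=288, difference 1.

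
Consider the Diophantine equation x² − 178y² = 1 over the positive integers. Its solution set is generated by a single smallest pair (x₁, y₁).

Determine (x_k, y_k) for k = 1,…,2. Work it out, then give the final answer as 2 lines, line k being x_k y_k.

1601 120
5126401 384240

√178 = [13; 2,1,12,1,2,26, …], period ℓ=6 (even) → k=5
k=0  a_k=13  p_k/q_k = 13/1
k=1  a_k=2  p_k/q_k = 27/2
…
k=3  a_k=12  p_k/q_k = 507/38
k=4  a_k=1  p_k/q_k = 547/41
k=5  a_k=2  p_k/q_k = 1601/120
fundamental: x₁=1601, y₁=120  (since 2563201 − 178·14400 = 1)
k=2:  x_2 = 1601·1601+178·120·120 = 5126401,  y_2 = 1601·120+120·1601 = 384240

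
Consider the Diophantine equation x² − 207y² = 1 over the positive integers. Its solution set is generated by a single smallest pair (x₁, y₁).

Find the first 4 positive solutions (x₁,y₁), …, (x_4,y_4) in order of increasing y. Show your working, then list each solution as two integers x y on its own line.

[14; 2,1,1,2,1,1,2,28] for √207; ℓ=8 ⇒ convergent index 7
k=0  a_k=14  p_k/q_k = 14/1
…
k=2  a_k=1  p_k/q_k = 43/3
…
k=6  a_k=1  p_k/q_k = 446/31
k=7  a_k=2  p_k/q_k = 1151/80
→ (1151, 80).  Check: 1151²=1324801, 207·80²=1324800, difference 1.
k=2:  x_2 = 1151·1151+207·80·80 = 2649601,  y_2 = 1151·80+80·1151 = 184160
k=3:  x_3 = 1151·2649601+207·80·184160 = 6099380351,  y_3 = 1151·184160+80·2649601 = 423936240
k=4:  x_4 = 1151·6099380351+207·80·423936240 = 14040770918401,  y_4 = 1151·423936240+80·6099380351 = 975901040320

1151 80
2649601 184160
6099380351 423936240
14040770918401 975901040320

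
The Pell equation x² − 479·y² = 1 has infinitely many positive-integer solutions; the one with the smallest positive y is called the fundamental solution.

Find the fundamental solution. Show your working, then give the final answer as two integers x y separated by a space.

d=479: √d = [21; 1,7,1,3,2,21,2,3,1,7,1,42] (ℓ=12, even), read p_11/q_11
i=0: a=21 ⇒ p=21, q=1
i=1: a=1 ⇒ p=22, q=1
i=2: a=7 ⇒ p=175, q=8
…
i=4: a=3 ⇒ p=766, q=35
i=5: a=2 ⇒ p=1729, q=79
i=6: a=21 ⇒ p=37075, q=1694
i=7: a=2 ⇒ p=75879, q=3467
i=8: a=3 ⇒ p=264712, q=12095
i=9: a=1 ⇒ p=340591, q=15562
i=10: a=7 ⇒ p=2648849, q=121029
i=11: a=1 ⇒ p=2989440, q=136591
→ (2989440, 136591).  Check: 2989440²=8936751513600, 479·136591²=8936751513599, difference 1.

2989440 136591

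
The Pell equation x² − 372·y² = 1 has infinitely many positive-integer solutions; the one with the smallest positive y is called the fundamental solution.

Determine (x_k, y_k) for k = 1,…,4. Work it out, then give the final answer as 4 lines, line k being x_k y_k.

12151 630
295293601 15310260
7176225079351 372069937890
174396621583094401 9042043615292520

√372 → a₀=19, period (3,2,12,2,3,38); ℓ=6 even so k=5
a_0=19:  p_0=19·1+0=19,  q_0=19·0+1=1
a_1=3:  p_1=3·19+1=58,  q_1=3·1+0=3
…
a_4=2:  p_4=2·1678+135=3491,  q_4=2·87+7=181
a_5=3:  p_5=3·3491+1678=12151,  q_5=3·181+87=630
fundamental: x₁=12151, y₁=630  (since 147646801 − 372·396900 = 1)
n=2: (12151,630)∘(12151,630) = (12151·12151+372·630·630, 12151·630+630·12151) = (295293601,15310260)
n=3: (295293601,15310260)∘(12151,630) = (12151·295293601+372·630·15310260, 12151·15310260+630·295293601) = (7176225079351,372069937890)
n=4: (7176225079351,372069937890)∘(12151,630) = (12151·7176225079351+372·630·372069937890, 12151·372069937890+630·7176225079351) = (174396621583094401,9042043615292520)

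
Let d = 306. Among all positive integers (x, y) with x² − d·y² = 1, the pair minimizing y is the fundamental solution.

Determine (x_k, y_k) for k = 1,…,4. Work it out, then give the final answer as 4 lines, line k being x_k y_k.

[17; 2,34] for √306; ℓ=2 ⇒ convergent index 1
i=0: a=17 ⇒ p=17, q=1
i=1: a=2 ⇒ p=35, q=2
fundamental: x₁=35, y₁=2  (since 1225 − 306·4 = 1)
n=2: (35,2)∘(35,2) = (35·35+306·2·2, 35·2+2·35) = (2449,140)
n=3: (2449,140)∘(35,2) = (35·2449+306·2·140, 35·140+2·2449) = (171395,9798)
n=4: (171395,9798)∘(35,2) = (35·171395+306·2·9798, 35·9798+2·171395) = (11995201,685720)

35 2
2449 140
171395 9798
11995201 685720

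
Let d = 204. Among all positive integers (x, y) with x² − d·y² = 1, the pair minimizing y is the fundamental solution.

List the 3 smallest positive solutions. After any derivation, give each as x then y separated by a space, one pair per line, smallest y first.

4999 350
49980001 3499300
499700044999 34986001050

√204 → a₀=14, period (3,1,1,6,1,1,3,28); ℓ=8 even so k=7
a_0=14:  p_0=14·1+0=14,  q_0=14·0+1=1
a_1=3:  p_1=3·14+1=43,  q_1=3·1+0=3
a_2=1:  p_2=1·43+14=57,  q_2=1·3+1=4
a_3=1:  p_3=1·57+43=100,  q_3=1·4+3=7
a_4=6:  p_4=6·100+57=657,  q_4=6·7+4=46
a_5=1:  p_5=1·657+100=757,  q_5=1·46+7=53
a_6=1:  p_6=1·757+657=1414,  q_6=1·53+46=99
a_7=3:  p_7=3·1414+757=4999,  q_7=3·99+53=350
fundamental: x₁=4999, y₁=350  (since 24990001 − 204·122500 = 1)
(4999+350√204)^2 = 49980001 + 3499300√204
(4999+350√204)^3 = 499700044999 + 34986001050√204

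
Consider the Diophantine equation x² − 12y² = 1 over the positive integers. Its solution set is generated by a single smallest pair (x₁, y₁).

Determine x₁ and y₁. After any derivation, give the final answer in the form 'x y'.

7 2

√12 → a₀=3, period (2,6); ℓ=2 even so k=1
i=0: a=3 ⇒ p=3, q=1
i=1: a=2 ⇒ p=7, q=2
→ (7, 2).  Check: 7²=49, 12·2²=48, difference 1.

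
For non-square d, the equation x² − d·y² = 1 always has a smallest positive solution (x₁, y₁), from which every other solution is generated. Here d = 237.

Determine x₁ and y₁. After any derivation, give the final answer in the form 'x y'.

228151 14820

d=237: √d = [15; 2,1,1,7,10,7,1,1,2,30] (ℓ=10, even), read p_9/q_9
i=0: a=15 ⇒ p=15, q=1
…
i=2: a=1 ⇒ p=46, q=3
i=3: a=1 ⇒ p=77, q=5
…
i=5: a=10 ⇒ p=5927, q=385
i=6: a=7 ⇒ p=42074, q=2733
i=7: a=1 ⇒ p=48001, q=3118
i=8: a=1 ⇒ p=90075, q=5851
i=9: a=2 ⇒ p=228151, q=14820
fundamental: x₁=228151, y₁=14820  (since 52052878801 − 237·219632400 = 1)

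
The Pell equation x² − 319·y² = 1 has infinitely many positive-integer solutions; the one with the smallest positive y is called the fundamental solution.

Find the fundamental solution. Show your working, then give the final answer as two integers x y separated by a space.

√319 = [17; 1,6,5,1,4,…,6,1,34, …], period ℓ=14 (even) → k=13
k=0  a_k=17  p_k/q_k = 17/1
k=1  a_k=1  p_k/q_k = 18/1
k=2  a_k=6  p_k/q_k = 125/7
…
k=6  a_k=3  p_k/q_k = 11913/667
k=7  a_k=1  p_k/q_k = 15628/875
k=8  a_k=3  p_k/q_k = 58797/3292
…
k=10  a_k=1  p_k/q_k = 309613/17335
k=11  a_k=5  p_k/q_k = 1798881/100718
k=12  a_k=6  p_k/q_k = 11102899/621643
k=13  a_k=1  p_k/q_k = 12901780/722361
(x₁, y₁) = (12901780, 722361);  12901780² − 319·722361² = 1 ✓

12901780 722361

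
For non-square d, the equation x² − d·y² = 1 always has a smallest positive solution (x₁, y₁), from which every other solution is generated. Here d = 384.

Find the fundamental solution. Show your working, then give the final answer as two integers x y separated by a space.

4801 245

√384 = [19; 1,1,2,9,2,1,1,38, …], period ℓ=8 (even) → k=7
step 0: (19, 1)  from 19·(1,0) + (0,1)
step 1: (20, 1)  from 1·(19,1) + (1,0)
step 2: (39, 2)  from 1·(20,1) + (19,1)
…
step 4: (921, 47)  from 9·(98,5) + (39,2)
step 5: (1940, 99)  from 2·(921,47) + (98,5)
step 6: (2861, 146)  from 1·(1940,99) + (921,47)
step 7: (4801, 245)  from 1·(2861,146) + (1940,99)
(x₁, y₁) = (4801, 245);  4801² − 384·245² = 1 ✓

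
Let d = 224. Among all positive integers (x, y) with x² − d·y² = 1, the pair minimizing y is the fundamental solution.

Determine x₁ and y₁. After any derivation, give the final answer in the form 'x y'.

15 1

√224 → a₀=14, period (1,28); ℓ=2 even so k=1
k=0  a_k=14  p_k/q_k = 14/1
k=1  a_k=1  p_k/q_k = 15/1
fundamental: x₁=15, y₁=1  (since 225 − 224·1 = 1)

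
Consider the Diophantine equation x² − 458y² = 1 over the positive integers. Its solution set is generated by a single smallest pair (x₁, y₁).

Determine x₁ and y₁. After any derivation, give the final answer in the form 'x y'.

√458 → a₀=21, period (2,2,42); ℓ=3 odd so k=5
i=0: a=21 ⇒ p=21, q=1
…
i=3: a=42 ⇒ p=4537, q=212
i=4: a=2 ⇒ p=9181, q=429
i=5: a=2 ⇒ p=22899, q=1070
(x₁, y₁) = (22899, 1070);  22899² − 458·1070² = 1 ✓

22899 1070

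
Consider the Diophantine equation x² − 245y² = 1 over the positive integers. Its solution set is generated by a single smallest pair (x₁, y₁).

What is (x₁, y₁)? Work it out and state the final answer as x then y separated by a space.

√245 = [15; 1,1,1,7,6,7,1,1,1,30, …], period ℓ=10 (even) → k=9
a_0=15:  p_0=15·1+0=15,  q_0=15·0+1=1
…
a_4=7:  p_4=7·47+31=360,  q_4=7·3+2=23
a_5=6:  p_5=6·360+47=2207,  q_5=6·23+3=141
…
a_8=1:  p_8=1·18016+15809=33825,  q_8=1·1151+1010=2161
a_9=1:  p_9=1·33825+18016=51841,  q_9=1·2161+1151=3312
fundamental: x₁=51841, y₁=3312  (since 2687489281 − 245·10969344 = 1)

51841 3312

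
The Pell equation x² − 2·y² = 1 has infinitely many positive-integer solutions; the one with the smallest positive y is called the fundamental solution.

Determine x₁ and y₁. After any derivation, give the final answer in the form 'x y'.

√2 → a₀=1, period (2); ℓ=1 odd so k=1
i=0: a=1 ⇒ p=1, q=1
i=1: a=2 ⇒ p=3, q=2
fundamental: x₁=3, y₁=2  (since 9 − 2·4 = 1)

3 2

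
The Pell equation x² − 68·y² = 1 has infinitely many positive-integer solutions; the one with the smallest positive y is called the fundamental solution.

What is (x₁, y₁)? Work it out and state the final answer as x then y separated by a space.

33 4

d=68: √d = [8; 4,16] (ℓ=2, even), read p_1/q_1
a_0=8:  p_0=8·1+0=8,  q_0=8·0+1=1
a_1=4:  p_1=4·8+1=33,  q_1=4·1+0=4
fundamental: x₁=33, y₁=4  (since 1089 − 68·16 = 1)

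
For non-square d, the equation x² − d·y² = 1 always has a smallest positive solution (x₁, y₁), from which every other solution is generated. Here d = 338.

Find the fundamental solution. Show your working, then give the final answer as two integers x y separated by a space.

114243 6214

√338 = [18; 2,1,1,2,36, …], period ℓ=5 (odd) → k=9
step 0: (18, 1)  from 18·(1,0) + (0,1)
step 1: (37, 2)  from 2·(18,1) + (1,0)
…
step 7: (26327, 1432)  from 1·(17631,959) + (8696,473)
step 8: (43958, 2391)  from 1·(26327,1432) + (17631,959)
step 9: (114243, 6214)  from 2·(43958,2391) + (26327,1432)
→ (114243, 6214).  Check: 114243²=13051463049, 338·6214²=13051463048, difference 1.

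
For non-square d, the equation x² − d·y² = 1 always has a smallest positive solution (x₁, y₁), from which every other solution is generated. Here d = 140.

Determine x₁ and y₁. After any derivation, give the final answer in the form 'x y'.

71 6

[11; 1,4,1,22] for √140; ℓ=4 ⇒ convergent index 3
i=0: a=11 ⇒ p=11, q=1
i=1: a=1 ⇒ p=12, q=1
i=2: a=4 ⇒ p=59, q=5
i=3: a=1 ⇒ p=71, q=6
fundamental: x₁=71, y₁=6  (since 5041 − 140·36 = 1)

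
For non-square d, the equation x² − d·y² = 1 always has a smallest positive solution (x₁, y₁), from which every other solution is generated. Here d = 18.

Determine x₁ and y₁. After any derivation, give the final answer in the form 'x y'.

d=18: √d = [4; 4,8] (ℓ=2, even), read p_1/q_1
k=0  a_k=4  p_k/q_k = 4/1
k=1  a_k=4  p_k/q_k = 17/4
(x₁, y₁) = (17, 4);  17² − 18·4² = 1 ✓

17 4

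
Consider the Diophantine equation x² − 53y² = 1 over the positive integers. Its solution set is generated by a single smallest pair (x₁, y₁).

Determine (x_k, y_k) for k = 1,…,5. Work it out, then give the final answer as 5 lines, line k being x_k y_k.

66249 9100
8777860001 1205731800
1163048894346249 159757052027300
154101652394311440001 21167489878307463600
20418160737778428282906249 2804650073736225260045500

d=53: √d = [7; 3,1,1,3,14] (ℓ=5, odd), read p_9/q_9
step 0: (7, 1)  from 7·(1,0) + (0,1)
step 1: (22, 3)  from 3·(7,1) + (1,0)
step 2: (29, 4)  from 1·(22,3) + (7,1)
step 3: (51, 7)  from 1·(29,4) + (22,3)
step 4: (182, 25)  from 3·(51,7) + (29,4)
step 5: (2599, 357)  from 14·(182,25) + (51,7)
step 6: (7979, 1096)  from 3·(2599,357) + (182,25)
step 7: (10578, 1453)  from 1·(7979,1096) + (2599,357)
step 8: (18557, 2549)  from 1·(10578,1453) + (7979,1096)
step 9: (66249, 9100)  from 3·(18557,2549) + (10578,1453)
fundamental: x₁=66249, y₁=9100  (since 4388930001 − 53·82810000 = 1)
k=2:  x_2 = 66249·66249+53·9100·9100 = 8777860001,  y_2 = 66249·9100+9100·66249 = 1205731800
k=3:  x_3 = 66249·8777860001+53·9100·1205731800 = 1163048894346249,  y_3 = 66249·1205731800+9100·8777860001 = 159757052027300
k=4:  x_4 = 66249·1163048894346249+53·9100·159757052027300 = 154101652394311440001,  y_4 = 66249·159757052027300+9100·1163048894346249 = 21167489878307463600
k=5:  x_5 = 66249·154101652394311440001+53·9100·21167489878307463600 = 20418160737778428282906249,  y_5 = 66249·21167489878307463600+9100·154101652394311440001 = 2804650073736225260045500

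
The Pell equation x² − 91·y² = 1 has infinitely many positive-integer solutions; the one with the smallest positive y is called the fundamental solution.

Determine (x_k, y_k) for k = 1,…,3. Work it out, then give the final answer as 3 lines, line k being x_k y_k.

√91 → a₀=9, period (1,1,5,1,5,1,1,18); ℓ=8 even so k=7
step 0: (9, 1)  from 9·(1,0) + (0,1)
…
step 4: (124, 13)  from 1·(105,11) + (19,2)
…
step 6: (849, 89)  from 1·(725,76) + (124,13)
step 7: (1574, 165)  from 1·(849,89) + (725,76)
fundamental: x₁=1574, y₁=165  (since 2477476 − 91·27225 = 1)
k=2:  x_2 = 1574·1574+91·165·165 = 4954951,  y_2 = 1574·165+165·1574 = 519420
k=3:  x_3 = 1574·4954951+91·165·519420 = 15598184174,  y_3 = 1574·519420+165·4954951 = 1635133995

1574 165
4954951 519420
15598184174 1635133995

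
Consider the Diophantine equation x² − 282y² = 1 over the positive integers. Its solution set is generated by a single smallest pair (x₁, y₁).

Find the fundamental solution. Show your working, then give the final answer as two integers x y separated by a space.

√282 → a₀=16, period (1,3,1,4,1,3,1,32); ℓ=8 even so k=7
a_0=16:  p_0=16·1+0=16,  q_0=16·0+1=1
a_1=1:  p_1=1·16+1=17,  q_1=1·1+0=1
…
a_3=1:  p_3=1·67+17=84,  q_3=1·4+1=5
a_4=4:  p_4=4·84+67=403,  q_4=4·5+4=24
a_5=1:  p_5=1·403+84=487,  q_5=1·24+5=29
a_6=3:  p_6=3·487+403=1864,  q_6=3·29+24=111
a_7=1:  p_7=1·1864+487=2351,  q_7=1·111+29=140
→ (2351, 140).  Check: 2351²=5527201, 282·140²=5527200, difference 1.

2351 140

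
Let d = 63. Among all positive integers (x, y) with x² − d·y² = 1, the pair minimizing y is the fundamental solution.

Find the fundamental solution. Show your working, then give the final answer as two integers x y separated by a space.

d=63: √d = [7; 1,14] (ℓ=2, even), read p_1/q_1
step 0: (7, 1)  from 7·(1,0) + (0,1)
step 1: (8, 1)  from 1·(7,1) + (1,0)
fundamental: x₁=8, y₁=1  (since 64 − 63·1 = 1)

8 1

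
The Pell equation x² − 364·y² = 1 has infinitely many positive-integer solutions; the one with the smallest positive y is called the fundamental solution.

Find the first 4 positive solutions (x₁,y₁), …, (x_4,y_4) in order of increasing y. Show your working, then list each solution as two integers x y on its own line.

4954951 259710
49103078824801 2573700648420
486606699052048124551 25505121203178395130
4822224700149240710505379201 252753251621617410554928840

[19; 12,1,2,3,1,8,1,3,2,1,12,38] for √364; ℓ=12 ⇒ convergent index 11
a_0=19:  p_0=19·1+0=19,  q_0=19·0+1=1
…
a_3=2:  p_3=2·248+229=725,  q_3=2·13+12=38
…
a_5=1:  p_5=1·2423+725=3148,  q_5=1·127+38=165
a_6=8:  p_6=8·3148+2423=27607,  q_6=8·165+127=1447
a_7=1:  p_7=1·27607+3148=30755,  q_7=1·1447+165=1612
a_8=3:  p_8=3·30755+27607=119872,  q_8=3·1612+1447=6283
…
a_10=1:  p_10=1·270499+119872=390371,  q_10=1·14178+6283=20461
a_11=12:  p_11=12·390371+270499=4954951,  q_11=12·20461+14178=259710
fundamental: x₁=4954951, y₁=259710  (since 24551539412401 − 364·67449284100 = 1)
(4954951+259710√364)^2 = 49103078824801 + 2573700648420√364
(4954951+259710√364)^3 = 486606699052048124551 + 25505121203178395130√364
(4954951+259710√364)^4 = 4822224700149240710505379201 + 252753251621617410554928840√364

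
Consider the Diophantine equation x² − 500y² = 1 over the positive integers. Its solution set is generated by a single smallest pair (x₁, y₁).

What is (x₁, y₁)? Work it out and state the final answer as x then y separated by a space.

930249 41602

√500 = [22; 2,1,3,2,1,…,1,2,44, …], period ℓ=14 (even) → k=13
i=0: a=22 ⇒ p=22, q=1
i=1: a=2 ⇒ p=45, q=2
i=2: a=1 ⇒ p=67, q=3
i=3: a=3 ⇒ p=246, q=11
i=4: a=2 ⇒ p=559, q=25
i=5: a=1 ⇒ p=805, q=36
i=6: a=1 ⇒ p=1364, q=61
i=7: a=10 ⇒ p=14445, q=646
i=8: a=1 ⇒ p=15809, q=707
…
i=10: a=2 ⇒ p=76317, q=3413
i=11: a=3 ⇒ p=259205, q=11592
i=12: a=1 ⇒ p=335522, q=15005
i=13: a=2 ⇒ p=930249, q=41602
(x₁, y₁) = (930249, 41602);  930249² − 500·41602² = 1 ✓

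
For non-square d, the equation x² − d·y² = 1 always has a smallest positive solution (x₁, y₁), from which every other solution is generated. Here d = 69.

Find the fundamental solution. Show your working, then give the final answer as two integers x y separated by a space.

7775 936

√69 → a₀=8, period (3,3,1,4,1,3,3,16); ℓ=8 even so k=7
k=0  a_k=8  p_k/q_k = 8/1
…
k=4  a_k=4  p_k/q_k = 515/62
…
k=6  a_k=3  p_k/q_k = 2384/287
k=7  a_k=3  p_k/q_k = 7775/936
(x₁, y₁) = (7775, 936);  7775² − 69·936² = 1 ✓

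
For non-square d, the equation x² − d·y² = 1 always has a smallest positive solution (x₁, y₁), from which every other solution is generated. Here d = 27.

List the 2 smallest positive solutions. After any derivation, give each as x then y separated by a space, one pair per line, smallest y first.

√27 → a₀=5, period (5,10); ℓ=2 even so k=1
step 0: (5, 1)  from 5·(1,0) + (0,1)
step 1: (26, 5)  from 5·(5,1) + (1,0)
→ (26, 5).  Check: 26²=676, 27·5²=675, difference 1.
n=2: (26,5)∘(26,5) = (26·26+27·5·5, 26·5+5·26) = (1351,260)

26 5
1351 260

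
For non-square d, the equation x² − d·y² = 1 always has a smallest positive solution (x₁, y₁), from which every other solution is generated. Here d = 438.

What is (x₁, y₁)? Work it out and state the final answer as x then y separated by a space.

d=438: √d = [20; 1,12,1,40] (ℓ=4, even), read p_3/q_3
i=0: a=20 ⇒ p=20, q=1
i=1: a=1 ⇒ p=21, q=1
i=2: a=12 ⇒ p=272, q=13
i=3: a=1 ⇒ p=293, q=14
fundamental: x₁=293, y₁=14  (since 85849 − 438·196 = 1)

293 14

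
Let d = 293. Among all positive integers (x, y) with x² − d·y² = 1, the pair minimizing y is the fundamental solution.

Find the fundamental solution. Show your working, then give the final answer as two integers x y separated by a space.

√293 = [17; 8,1,1,8,34, …], period ℓ=5 (odd) → k=9
a_0=17:  p_0=17·1+0=17,  q_0=17·0+1=1
a_1=8:  p_1=8·17+1=137,  q_1=8·1+0=8
…
a_3=1:  p_3=1·154+137=291,  q_3=1·9+8=17
a_4=8:  p_4=8·291+154=2482,  q_4=8·17+9=145
a_5=34:  p_5=34·2482+291=84679,  q_5=34·145+17=4947
a_6=8:  p_6=8·84679+2482=679914,  q_6=8·4947+145=39721
…
a_8=1:  p_8=1·764593+679914=1444507,  q_8=1·44668+39721=84389
a_9=8:  p_9=8·1444507+764593=12320649,  q_9=8·84389+44668=719780
(x₁, y₁) = (12320649, 719780);  12320649² − 293·719780² = 1 ✓

12320649 719780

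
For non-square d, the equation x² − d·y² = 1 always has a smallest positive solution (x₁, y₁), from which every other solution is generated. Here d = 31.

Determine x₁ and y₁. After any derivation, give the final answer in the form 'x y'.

[5; 1,1,3,5,3,1,1,10] for √31; ℓ=8 ⇒ convergent index 7
a_0=5:  p_0=5·1+0=5,  q_0=5·0+1=1
…
a_2=1:  p_2=1·6+5=11,  q_2=1·1+1=2
a_3=3:  p_3=3·11+6=39,  q_3=3·2+1=7
a_4=5:  p_4=5·39+11=206,  q_4=5·7+2=37
a_5=3:  p_5=3·206+39=657,  q_5=3·37+7=118
a_6=1:  p_6=1·657+206=863,  q_6=1·118+37=155
a_7=1:  p_7=1·863+657=1520,  q_7=1·155+118=273
→ (1520, 273).  Check: 1520²=2310400, 31·273²=2310399, difference 1.

1520 273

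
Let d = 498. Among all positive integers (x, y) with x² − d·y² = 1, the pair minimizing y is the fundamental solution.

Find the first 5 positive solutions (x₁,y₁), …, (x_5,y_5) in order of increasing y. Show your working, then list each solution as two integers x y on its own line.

√498 → a₀=22, period (3,6,22,6,3,44); ℓ=6 even so k=5
k=0  a_k=22  p_k/q_k = 22/1
k=1  a_k=3  p_k/q_k = 67/3
k=2  a_k=6  p_k/q_k = 424/19
…
k=4  a_k=6  p_k/q_k = 56794/2545
k=5  a_k=3  p_k/q_k = 179777/8056
→ (179777, 8056).  Check: 179777²=32319769729, 498·8056²=32319769728, difference 1.
k=2:  x_2 = 179777·179777+498·8056·8056 = 64639539457,  y_2 = 179777·8056+8056·179777 = 2896567024
k=3:  x_3 = 179777·64639539457+498·8056·2896567024 = 23241404969742401,  y_3 = 179777·2896567024+8056·64639539457 = 1041472259739240
k=4:  x_4 = 179777·23241404969742401+498·8056·1041472259739240 = 8356540122426119709697,  y_4 = 179777·1041472259739240+8056·23241404969742401 = 374465516875386131936
k=5:  x_5 = 179777·8356540122426119709697+498·8056·374465516875386131936 = 3004627427155559641130652737,  y_5 = 179777·374465516875386131936+8056·8356540122426119709697 = 134640574453571113022377304

179777 8056
64639539457 2896567024
23241404969742401 1041472259739240
8356540122426119709697 374465516875386131936
3004627427155559641130652737 134640574453571113022377304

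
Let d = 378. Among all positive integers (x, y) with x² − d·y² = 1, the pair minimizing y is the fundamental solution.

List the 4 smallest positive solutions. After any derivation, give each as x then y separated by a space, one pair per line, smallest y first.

√378 → a₀=19, period (2,3,1,4,1,3,2,38); ℓ=8 even so k=7
step 0: (19, 1)  from 19·(1,0) + (0,1)
step 1: (39, 2)  from 2·(19,1) + (1,0)
step 2: (136, 7)  from 3·(39,2) + (19,1)
step 3: (175, 9)  from 1·(136,7) + (39,2)
…
step 6: (3869, 199)  from 3·(1011,52) + (836,43)
step 7: (8749, 450)  from 2·(3869,199) + (1011,52)
fundamental: x₁=8749, y₁=450  (since 76545001 − 378·202500 = 1)
(8749+450√378)^2 = 153090001 + 7874100√378
(8749+450√378)^3 = 2678768828749 + 137781001350√378
(8749+450√378)^4 = 46873096812360001 + 2410891953748200√378

8749 450
153090001 7874100
2678768828749 137781001350
46873096812360001 2410891953748200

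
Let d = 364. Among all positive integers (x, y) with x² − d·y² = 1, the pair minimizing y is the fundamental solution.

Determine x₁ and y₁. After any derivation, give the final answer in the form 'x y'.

4954951 259710

d=364: √d = [19; 12,1,2,3,1,8,1,3,2,1,12,38] (ℓ=12, even), read p_11/q_11
i=0: a=19 ⇒ p=19, q=1
…
i=6: a=8 ⇒ p=27607, q=1447
…
i=10: a=1 ⇒ p=390371, q=20461
i=11: a=12 ⇒ p=4954951, q=259710
(x₁, y₁) = (4954951, 259710);  4954951² − 364·259710² = 1 ✓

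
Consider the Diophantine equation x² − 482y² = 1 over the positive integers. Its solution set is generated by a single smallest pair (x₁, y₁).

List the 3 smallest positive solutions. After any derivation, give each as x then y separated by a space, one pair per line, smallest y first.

√482 → a₀=21, period (1,20,1,42); ℓ=4 even so k=3
a_0=21:  p_0=21·1+0=21,  q_0=21·0+1=1
a_1=1:  p_1=1·21+1=22,  q_1=1·1+0=1
a_2=20:  p_2=20·22+21=461,  q_2=20·1+1=21
a_3=1:  p_3=1·461+22=483,  q_3=1·21+1=22
(x₁, y₁) = (483, 22);  483² − 482·22² = 1 ✓
n=2: (483,22)∘(483,22) = (483·483+482·22·22, 483·22+22·483) = (466577,21252)
n=3: (466577,21252)∘(483,22) = (483·466577+482·22·21252, 483·21252+22·466577) = (450712899,20529410)

483 22
466577 21252
450712899 20529410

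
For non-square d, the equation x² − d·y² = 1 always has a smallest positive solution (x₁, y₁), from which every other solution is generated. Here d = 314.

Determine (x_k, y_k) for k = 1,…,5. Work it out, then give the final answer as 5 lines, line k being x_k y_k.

392499 22150
308110930001 17387705700
241866463828532499 13649314199066450
189864690372162243720001 10714684347621377411400
149043402212524750531884812499 8411005783500436710995110750

[17; 1,2,1,1,2,1,34] for √314; ℓ=7 ⇒ convergent index 13
step 0: (17, 1)  from 17·(1,0) + (0,1)
step 1: (18, 1)  from 1·(17,1) + (1,0)
step 2: (53, 3)  from 2·(18,1) + (17,1)
step 3: (71, 4)  from 1·(53,3) + (18,1)
step 4: (124, 7)  from 1·(71,4) + (53,3)
…
step 6: (443, 25)  from 1·(319,18) + (124,7)
step 7: (15381, 868)  from 34·(443,25) + (319,18)
step 8: (15824, 893)  from 1·(15381,868) + (443,25)
step 9: (47029, 2654)  from 2·(15824,893) + (15381,868)
step 10: (62853, 3547)  from 1·(47029,2654) + (15824,893)
step 11: (109882, 6201)  from 1·(62853,3547) + (47029,2654)
step 12: (282617, 15949)  from 2·(109882,6201) + (62853,3547)
step 13: (392499, 22150)  from 1·(282617,15949) + (109882,6201)
fundamental: x₁=392499, y₁=22150  (since 154055465001 − 314·490622500 = 1)
(x_2, y_2) = (392499·392499 + 314·22150·22150, 392499·22150 + 22150·392499) = (308110930001, 17387705700)
(x_3, y_3) = (392499·308110930001 + 314·22150·17387705700, 392499·17387705700 + 22150·308110930001) = (241866463828532499, 13649314199066450)
(x_4, y_4) = (392499·241866463828532499 + 314·22150·13649314199066450, 392499·13649314199066450 + 22150·241866463828532499) = (189864690372162243720001, 10714684347621377411400)
(x_5, y_5) = (392499·189864690372162243720001 + 314·22150·10714684347621377411400, 392499·10714684347621377411400 + 22150·189864690372162243720001) = (149043402212524750531884812499, 8411005783500436710995110750)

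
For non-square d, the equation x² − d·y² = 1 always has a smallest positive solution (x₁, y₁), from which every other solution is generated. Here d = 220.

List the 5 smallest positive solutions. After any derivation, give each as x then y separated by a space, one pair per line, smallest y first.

89 6
15841 1068
2819609 190098
501874561 33836376
89330852249 6022684830

d=220: √d = [14; 1,4,1,28] (ℓ=4, even), read p_3/q_3
step 0: (14, 1)  from 14·(1,0) + (0,1)
step 1: (15, 1)  from 1·(14,1) + (1,0)
step 2: (74, 5)  from 4·(15,1) + (14,1)
step 3: (89, 6)  from 1·(74,5) + (15,1)
→ (89, 6).  Check: 89²=7921, 220·6²=7920, difference 1.
(x_2, y_2) = (89·89 + 220·6·6, 89·6 + 6·89) = (15841, 1068)
(x_3, y_3) = (89·15841 + 220·6·1068, 89·1068 + 6·15841) = (2819609, 190098)
(x_4, y_4) = (89·2819609 + 220·6·190098, 89·190098 + 6·2819609) = (501874561, 33836376)
(x_5, y_5) = (89·501874561 + 220·6·33836376, 89·33836376 + 6·501874561) = (89330852249, 6022684830)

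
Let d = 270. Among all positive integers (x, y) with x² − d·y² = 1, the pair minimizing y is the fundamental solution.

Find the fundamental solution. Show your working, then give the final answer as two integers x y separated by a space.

[16; 2,3,6,3,2,32] for √270; ℓ=6 ⇒ convergent index 5
step 0: (16, 1)  from 16·(1,0) + (0,1)
step 1: (33, 2)  from 2·(16,1) + (1,0)
…
step 3: (723, 44)  from 6·(115,7) + (33,2)
step 4: (2284, 139)  from 3·(723,44) + (115,7)
step 5: (5291, 322)  from 2·(2284,139) + (723,44)
(x₁, y₁) = (5291, 322);  5291² − 270·322² = 1 ✓

5291 322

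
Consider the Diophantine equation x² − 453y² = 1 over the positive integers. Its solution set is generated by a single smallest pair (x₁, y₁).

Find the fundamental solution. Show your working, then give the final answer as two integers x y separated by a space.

1653751 77700

√453 → a₀=21, period (3,1,1,10,14,10,1,1,3,42); ℓ=10 even so k=9
k=0  a_k=21  p_k/q_k = 21/1
k=1  a_k=3  p_k/q_k = 64/3
…
k=3  a_k=1  p_k/q_k = 149/7
…
k=6  a_k=10  p_k/q_k = 223565/10504
…
k=8  a_k=1  p_k/q_k = 469329/22051
k=9  a_k=3  p_k/q_k = 1653751/77700
→ (1653751, 77700).  Check: 1653751²=2734892370001, 453·77700²=2734892370000, difference 1.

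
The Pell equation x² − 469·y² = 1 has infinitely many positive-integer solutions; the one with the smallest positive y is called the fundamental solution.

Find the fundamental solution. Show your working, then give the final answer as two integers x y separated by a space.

137215 6336

√469 → a₀=21, period (1,1,1,10,6,10,1,1,1,42); ℓ=10 even so k=9
k=0  a_k=21  p_k/q_k = 21/1
…
k=3  a_k=1  p_k/q_k = 65/3
…
k=8  a_k=1  p_k/q_k = 90069/4159
k=9  a_k=1  p_k/q_k = 137215/6336
fundamental: x₁=137215, y₁=6336  (since 18827956225 − 469·40144896 = 1)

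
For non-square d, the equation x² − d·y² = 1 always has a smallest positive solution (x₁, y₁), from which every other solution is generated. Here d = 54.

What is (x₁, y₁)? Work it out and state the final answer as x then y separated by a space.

485 66

d=54: √d = [7; 2,1,6,1,2,14] (ℓ=6, even), read p_5/q_5
a_0=7:  p_0=7·1+0=7,  q_0=7·0+1=1
…
a_4=1:  p_4=1·147+22=169,  q_4=1·20+3=23
a_5=2:  p_5=2·169+147=485,  q_5=2·23+20=66
fundamental: x₁=485, y₁=66  (since 235225 − 54·4356 = 1)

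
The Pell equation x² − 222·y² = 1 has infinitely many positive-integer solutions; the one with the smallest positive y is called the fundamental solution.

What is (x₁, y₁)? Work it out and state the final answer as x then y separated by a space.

149 10

√222 = [14; 1,8,1,28, …], period ℓ=4 (even) → k=3
step 0: (14, 1)  from 14·(1,0) + (0,1)
step 1: (15, 1)  from 1·(14,1) + (1,0)
step 2: (134, 9)  from 8·(15,1) + (14,1)
step 3: (149, 10)  from 1·(134,9) + (15,1)
(x₁, y₁) = (149, 10);  149² − 222·10² = 1 ✓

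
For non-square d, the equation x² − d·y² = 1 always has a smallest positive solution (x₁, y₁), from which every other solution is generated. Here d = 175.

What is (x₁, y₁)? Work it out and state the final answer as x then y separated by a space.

√175 → a₀=13, period (4,2,1,2,4,26); ℓ=6 even so k=5
k=0  a_k=13  p_k/q_k = 13/1
…
k=2  a_k=2  p_k/q_k = 119/9
…
k=4  a_k=2  p_k/q_k = 463/35
k=5  a_k=4  p_k/q_k = 2024/153
fundamental: x₁=2024, y₁=153  (since 4096576 − 175·23409 = 1)

2024 153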